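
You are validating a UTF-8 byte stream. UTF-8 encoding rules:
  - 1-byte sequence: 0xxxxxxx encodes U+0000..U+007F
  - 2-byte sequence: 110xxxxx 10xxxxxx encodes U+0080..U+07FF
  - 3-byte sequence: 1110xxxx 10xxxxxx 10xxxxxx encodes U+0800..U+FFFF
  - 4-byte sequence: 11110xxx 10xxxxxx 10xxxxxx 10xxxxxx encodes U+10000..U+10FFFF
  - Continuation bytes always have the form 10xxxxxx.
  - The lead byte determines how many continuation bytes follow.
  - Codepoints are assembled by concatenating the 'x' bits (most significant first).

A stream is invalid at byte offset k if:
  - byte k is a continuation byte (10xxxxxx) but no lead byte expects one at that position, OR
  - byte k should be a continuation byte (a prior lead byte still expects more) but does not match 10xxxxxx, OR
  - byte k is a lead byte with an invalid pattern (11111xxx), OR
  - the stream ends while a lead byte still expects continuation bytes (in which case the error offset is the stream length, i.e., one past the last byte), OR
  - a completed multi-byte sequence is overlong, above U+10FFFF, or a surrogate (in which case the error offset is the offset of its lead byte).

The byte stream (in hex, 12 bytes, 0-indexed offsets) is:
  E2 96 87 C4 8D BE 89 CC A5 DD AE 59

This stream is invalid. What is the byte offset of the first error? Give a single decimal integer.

Byte[0]=E2: 3-byte lead, need 2 cont bytes. acc=0x2
Byte[1]=96: continuation. acc=(acc<<6)|0x16=0x96
Byte[2]=87: continuation. acc=(acc<<6)|0x07=0x2587
Completed: cp=U+2587 (starts at byte 0)
Byte[3]=C4: 2-byte lead, need 1 cont bytes. acc=0x4
Byte[4]=8D: continuation. acc=(acc<<6)|0x0D=0x10D
Completed: cp=U+010D (starts at byte 3)
Byte[5]=BE: INVALID lead byte (not 0xxx/110x/1110/11110)

Answer: 5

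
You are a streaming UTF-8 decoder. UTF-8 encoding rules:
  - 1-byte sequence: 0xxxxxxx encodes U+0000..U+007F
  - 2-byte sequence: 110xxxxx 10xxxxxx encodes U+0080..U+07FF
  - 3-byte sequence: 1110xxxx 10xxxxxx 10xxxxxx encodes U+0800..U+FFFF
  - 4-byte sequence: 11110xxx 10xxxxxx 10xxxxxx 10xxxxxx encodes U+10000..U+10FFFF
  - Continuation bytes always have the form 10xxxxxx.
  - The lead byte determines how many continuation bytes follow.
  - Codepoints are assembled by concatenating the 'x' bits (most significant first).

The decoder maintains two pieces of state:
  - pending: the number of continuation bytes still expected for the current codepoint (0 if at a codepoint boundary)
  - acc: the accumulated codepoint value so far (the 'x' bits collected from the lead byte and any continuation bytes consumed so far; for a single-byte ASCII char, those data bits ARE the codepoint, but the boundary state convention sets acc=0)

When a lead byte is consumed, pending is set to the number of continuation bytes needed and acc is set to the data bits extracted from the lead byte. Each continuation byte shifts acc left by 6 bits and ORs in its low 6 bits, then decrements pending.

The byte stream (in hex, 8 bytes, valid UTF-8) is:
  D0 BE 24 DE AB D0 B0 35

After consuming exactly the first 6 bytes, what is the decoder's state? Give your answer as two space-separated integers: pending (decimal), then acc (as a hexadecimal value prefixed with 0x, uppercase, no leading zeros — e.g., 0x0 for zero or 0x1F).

Answer: 1 0x10

Derivation:
Byte[0]=D0: 2-byte lead. pending=1, acc=0x10
Byte[1]=BE: continuation. acc=(acc<<6)|0x3E=0x43E, pending=0
Byte[2]=24: 1-byte. pending=0, acc=0x0
Byte[3]=DE: 2-byte lead. pending=1, acc=0x1E
Byte[4]=AB: continuation. acc=(acc<<6)|0x2B=0x7AB, pending=0
Byte[5]=D0: 2-byte lead. pending=1, acc=0x10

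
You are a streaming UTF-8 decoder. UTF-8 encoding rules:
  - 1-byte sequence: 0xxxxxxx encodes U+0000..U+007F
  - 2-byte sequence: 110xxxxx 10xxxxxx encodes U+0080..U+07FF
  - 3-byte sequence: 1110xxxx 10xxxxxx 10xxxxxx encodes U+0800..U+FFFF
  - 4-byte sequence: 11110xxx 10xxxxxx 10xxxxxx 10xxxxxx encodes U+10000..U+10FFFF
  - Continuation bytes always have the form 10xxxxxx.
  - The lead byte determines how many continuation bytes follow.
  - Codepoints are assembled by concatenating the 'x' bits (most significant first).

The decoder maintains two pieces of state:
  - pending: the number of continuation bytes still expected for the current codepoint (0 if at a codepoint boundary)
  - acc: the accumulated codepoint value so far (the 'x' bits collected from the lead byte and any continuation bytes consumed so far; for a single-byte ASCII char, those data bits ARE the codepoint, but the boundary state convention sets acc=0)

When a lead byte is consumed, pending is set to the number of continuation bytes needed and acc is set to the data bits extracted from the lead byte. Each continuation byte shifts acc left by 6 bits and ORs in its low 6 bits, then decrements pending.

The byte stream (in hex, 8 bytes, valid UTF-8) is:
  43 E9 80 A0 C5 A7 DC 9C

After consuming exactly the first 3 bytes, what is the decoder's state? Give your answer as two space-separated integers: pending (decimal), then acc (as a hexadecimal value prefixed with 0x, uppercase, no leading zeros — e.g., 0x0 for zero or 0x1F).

Byte[0]=43: 1-byte. pending=0, acc=0x0
Byte[1]=E9: 3-byte lead. pending=2, acc=0x9
Byte[2]=80: continuation. acc=(acc<<6)|0x00=0x240, pending=1

Answer: 1 0x240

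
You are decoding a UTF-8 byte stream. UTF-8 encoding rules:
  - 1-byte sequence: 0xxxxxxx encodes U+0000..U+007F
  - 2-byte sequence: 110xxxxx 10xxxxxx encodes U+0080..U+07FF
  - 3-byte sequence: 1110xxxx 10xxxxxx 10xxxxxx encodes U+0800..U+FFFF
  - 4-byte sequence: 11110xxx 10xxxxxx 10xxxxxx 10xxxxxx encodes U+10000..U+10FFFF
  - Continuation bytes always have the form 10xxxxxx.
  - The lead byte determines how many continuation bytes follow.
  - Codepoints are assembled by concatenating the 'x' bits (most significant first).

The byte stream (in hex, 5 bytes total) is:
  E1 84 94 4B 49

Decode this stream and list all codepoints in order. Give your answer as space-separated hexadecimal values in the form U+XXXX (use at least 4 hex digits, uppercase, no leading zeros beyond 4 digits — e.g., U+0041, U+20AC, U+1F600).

Answer: U+1114 U+004B U+0049

Derivation:
Byte[0]=E1: 3-byte lead, need 2 cont bytes. acc=0x1
Byte[1]=84: continuation. acc=(acc<<6)|0x04=0x44
Byte[2]=94: continuation. acc=(acc<<6)|0x14=0x1114
Completed: cp=U+1114 (starts at byte 0)
Byte[3]=4B: 1-byte ASCII. cp=U+004B
Byte[4]=49: 1-byte ASCII. cp=U+0049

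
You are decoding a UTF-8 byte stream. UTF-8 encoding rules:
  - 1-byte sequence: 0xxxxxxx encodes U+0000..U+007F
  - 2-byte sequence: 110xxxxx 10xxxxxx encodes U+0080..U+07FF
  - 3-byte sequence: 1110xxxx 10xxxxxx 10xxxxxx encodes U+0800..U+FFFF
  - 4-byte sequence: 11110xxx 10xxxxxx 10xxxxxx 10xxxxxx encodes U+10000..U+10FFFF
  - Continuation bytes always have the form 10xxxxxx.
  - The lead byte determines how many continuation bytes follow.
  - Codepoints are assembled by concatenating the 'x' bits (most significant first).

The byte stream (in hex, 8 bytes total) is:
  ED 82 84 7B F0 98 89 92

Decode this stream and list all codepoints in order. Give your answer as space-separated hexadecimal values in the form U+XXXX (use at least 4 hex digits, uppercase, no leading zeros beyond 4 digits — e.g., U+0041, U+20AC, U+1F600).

Byte[0]=ED: 3-byte lead, need 2 cont bytes. acc=0xD
Byte[1]=82: continuation. acc=(acc<<6)|0x02=0x342
Byte[2]=84: continuation. acc=(acc<<6)|0x04=0xD084
Completed: cp=U+D084 (starts at byte 0)
Byte[3]=7B: 1-byte ASCII. cp=U+007B
Byte[4]=F0: 4-byte lead, need 3 cont bytes. acc=0x0
Byte[5]=98: continuation. acc=(acc<<6)|0x18=0x18
Byte[6]=89: continuation. acc=(acc<<6)|0x09=0x609
Byte[7]=92: continuation. acc=(acc<<6)|0x12=0x18252
Completed: cp=U+18252 (starts at byte 4)

Answer: U+D084 U+007B U+18252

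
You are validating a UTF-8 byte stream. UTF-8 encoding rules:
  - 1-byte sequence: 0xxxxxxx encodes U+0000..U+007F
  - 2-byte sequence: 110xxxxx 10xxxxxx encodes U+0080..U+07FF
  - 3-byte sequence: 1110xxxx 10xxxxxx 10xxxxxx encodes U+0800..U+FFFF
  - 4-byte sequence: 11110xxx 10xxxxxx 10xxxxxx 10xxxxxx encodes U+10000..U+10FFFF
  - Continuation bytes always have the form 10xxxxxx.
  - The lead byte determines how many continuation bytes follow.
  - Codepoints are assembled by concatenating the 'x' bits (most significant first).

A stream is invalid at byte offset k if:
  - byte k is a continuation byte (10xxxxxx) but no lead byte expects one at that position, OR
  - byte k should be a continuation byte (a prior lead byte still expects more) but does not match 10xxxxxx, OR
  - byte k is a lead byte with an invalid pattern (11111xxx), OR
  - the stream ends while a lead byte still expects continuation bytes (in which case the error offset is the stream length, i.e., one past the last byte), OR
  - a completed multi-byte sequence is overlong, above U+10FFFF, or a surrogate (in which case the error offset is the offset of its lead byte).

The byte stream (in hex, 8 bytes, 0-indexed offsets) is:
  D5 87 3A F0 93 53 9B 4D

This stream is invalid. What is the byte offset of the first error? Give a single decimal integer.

Answer: 5

Derivation:
Byte[0]=D5: 2-byte lead, need 1 cont bytes. acc=0x15
Byte[1]=87: continuation. acc=(acc<<6)|0x07=0x547
Completed: cp=U+0547 (starts at byte 0)
Byte[2]=3A: 1-byte ASCII. cp=U+003A
Byte[3]=F0: 4-byte lead, need 3 cont bytes. acc=0x0
Byte[4]=93: continuation. acc=(acc<<6)|0x13=0x13
Byte[5]=53: expected 10xxxxxx continuation. INVALID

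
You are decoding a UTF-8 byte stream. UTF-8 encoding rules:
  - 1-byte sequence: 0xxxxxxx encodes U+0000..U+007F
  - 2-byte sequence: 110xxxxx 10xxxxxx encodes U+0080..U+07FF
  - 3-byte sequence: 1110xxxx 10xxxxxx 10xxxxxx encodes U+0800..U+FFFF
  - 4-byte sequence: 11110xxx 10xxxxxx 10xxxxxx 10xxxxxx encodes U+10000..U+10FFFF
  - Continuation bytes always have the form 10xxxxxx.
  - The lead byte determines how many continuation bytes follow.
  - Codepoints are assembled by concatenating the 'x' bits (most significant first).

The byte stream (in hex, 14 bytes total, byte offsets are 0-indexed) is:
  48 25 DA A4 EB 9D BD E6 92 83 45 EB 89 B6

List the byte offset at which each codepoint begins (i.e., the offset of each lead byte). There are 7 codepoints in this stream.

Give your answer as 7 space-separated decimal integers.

Answer: 0 1 2 4 7 10 11

Derivation:
Byte[0]=48: 1-byte ASCII. cp=U+0048
Byte[1]=25: 1-byte ASCII. cp=U+0025
Byte[2]=DA: 2-byte lead, need 1 cont bytes. acc=0x1A
Byte[3]=A4: continuation. acc=(acc<<6)|0x24=0x6A4
Completed: cp=U+06A4 (starts at byte 2)
Byte[4]=EB: 3-byte lead, need 2 cont bytes. acc=0xB
Byte[5]=9D: continuation. acc=(acc<<6)|0x1D=0x2DD
Byte[6]=BD: continuation. acc=(acc<<6)|0x3D=0xB77D
Completed: cp=U+B77D (starts at byte 4)
Byte[7]=E6: 3-byte lead, need 2 cont bytes. acc=0x6
Byte[8]=92: continuation. acc=(acc<<6)|0x12=0x192
Byte[9]=83: continuation. acc=(acc<<6)|0x03=0x6483
Completed: cp=U+6483 (starts at byte 7)
Byte[10]=45: 1-byte ASCII. cp=U+0045
Byte[11]=EB: 3-byte lead, need 2 cont bytes. acc=0xB
Byte[12]=89: continuation. acc=(acc<<6)|0x09=0x2C9
Byte[13]=B6: continuation. acc=(acc<<6)|0x36=0xB276
Completed: cp=U+B276 (starts at byte 11)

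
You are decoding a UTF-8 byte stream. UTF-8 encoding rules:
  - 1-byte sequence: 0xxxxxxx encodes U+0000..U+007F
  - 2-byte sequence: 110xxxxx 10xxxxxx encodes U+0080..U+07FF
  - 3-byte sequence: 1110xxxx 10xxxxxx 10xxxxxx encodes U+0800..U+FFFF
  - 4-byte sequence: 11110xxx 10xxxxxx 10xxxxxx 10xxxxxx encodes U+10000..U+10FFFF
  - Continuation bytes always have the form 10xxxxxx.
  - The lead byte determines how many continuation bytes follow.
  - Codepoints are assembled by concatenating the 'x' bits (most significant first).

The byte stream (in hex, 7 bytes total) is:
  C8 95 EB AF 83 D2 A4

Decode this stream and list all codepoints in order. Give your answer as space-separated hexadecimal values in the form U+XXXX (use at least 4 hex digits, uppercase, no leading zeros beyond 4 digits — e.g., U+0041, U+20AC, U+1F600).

Byte[0]=C8: 2-byte lead, need 1 cont bytes. acc=0x8
Byte[1]=95: continuation. acc=(acc<<6)|0x15=0x215
Completed: cp=U+0215 (starts at byte 0)
Byte[2]=EB: 3-byte lead, need 2 cont bytes. acc=0xB
Byte[3]=AF: continuation. acc=(acc<<6)|0x2F=0x2EF
Byte[4]=83: continuation. acc=(acc<<6)|0x03=0xBBC3
Completed: cp=U+BBC3 (starts at byte 2)
Byte[5]=D2: 2-byte lead, need 1 cont bytes. acc=0x12
Byte[6]=A4: continuation. acc=(acc<<6)|0x24=0x4A4
Completed: cp=U+04A4 (starts at byte 5)

Answer: U+0215 U+BBC3 U+04A4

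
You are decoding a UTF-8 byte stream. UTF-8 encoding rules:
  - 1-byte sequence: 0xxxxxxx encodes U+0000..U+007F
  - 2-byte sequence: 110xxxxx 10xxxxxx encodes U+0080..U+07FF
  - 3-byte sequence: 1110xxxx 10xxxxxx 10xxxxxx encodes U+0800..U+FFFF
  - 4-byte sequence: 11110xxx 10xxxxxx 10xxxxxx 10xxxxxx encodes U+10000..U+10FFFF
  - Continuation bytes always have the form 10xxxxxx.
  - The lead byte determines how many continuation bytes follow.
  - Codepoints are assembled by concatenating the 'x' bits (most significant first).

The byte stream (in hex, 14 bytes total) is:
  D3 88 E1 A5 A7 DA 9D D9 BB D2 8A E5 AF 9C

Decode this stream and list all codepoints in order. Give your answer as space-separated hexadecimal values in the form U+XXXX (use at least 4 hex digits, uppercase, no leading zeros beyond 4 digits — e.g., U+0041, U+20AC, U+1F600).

Byte[0]=D3: 2-byte lead, need 1 cont bytes. acc=0x13
Byte[1]=88: continuation. acc=(acc<<6)|0x08=0x4C8
Completed: cp=U+04C8 (starts at byte 0)
Byte[2]=E1: 3-byte lead, need 2 cont bytes. acc=0x1
Byte[3]=A5: continuation. acc=(acc<<6)|0x25=0x65
Byte[4]=A7: continuation. acc=(acc<<6)|0x27=0x1967
Completed: cp=U+1967 (starts at byte 2)
Byte[5]=DA: 2-byte lead, need 1 cont bytes. acc=0x1A
Byte[6]=9D: continuation. acc=(acc<<6)|0x1D=0x69D
Completed: cp=U+069D (starts at byte 5)
Byte[7]=D9: 2-byte lead, need 1 cont bytes. acc=0x19
Byte[8]=BB: continuation. acc=(acc<<6)|0x3B=0x67B
Completed: cp=U+067B (starts at byte 7)
Byte[9]=D2: 2-byte lead, need 1 cont bytes. acc=0x12
Byte[10]=8A: continuation. acc=(acc<<6)|0x0A=0x48A
Completed: cp=U+048A (starts at byte 9)
Byte[11]=E5: 3-byte lead, need 2 cont bytes. acc=0x5
Byte[12]=AF: continuation. acc=(acc<<6)|0x2F=0x16F
Byte[13]=9C: continuation. acc=(acc<<6)|0x1C=0x5BDC
Completed: cp=U+5BDC (starts at byte 11)

Answer: U+04C8 U+1967 U+069D U+067B U+048A U+5BDC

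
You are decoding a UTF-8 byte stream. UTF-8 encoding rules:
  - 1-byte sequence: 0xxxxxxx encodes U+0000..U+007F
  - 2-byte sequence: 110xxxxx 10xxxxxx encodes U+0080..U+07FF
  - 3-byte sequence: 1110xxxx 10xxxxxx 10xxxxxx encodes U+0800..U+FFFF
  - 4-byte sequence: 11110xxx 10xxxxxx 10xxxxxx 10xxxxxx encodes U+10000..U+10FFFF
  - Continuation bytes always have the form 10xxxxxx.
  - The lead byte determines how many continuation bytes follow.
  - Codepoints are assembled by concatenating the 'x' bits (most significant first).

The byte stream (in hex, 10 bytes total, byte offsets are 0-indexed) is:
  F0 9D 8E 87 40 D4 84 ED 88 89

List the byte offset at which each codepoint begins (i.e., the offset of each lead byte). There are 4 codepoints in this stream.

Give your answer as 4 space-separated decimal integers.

Byte[0]=F0: 4-byte lead, need 3 cont bytes. acc=0x0
Byte[1]=9D: continuation. acc=(acc<<6)|0x1D=0x1D
Byte[2]=8E: continuation. acc=(acc<<6)|0x0E=0x74E
Byte[3]=87: continuation. acc=(acc<<6)|0x07=0x1D387
Completed: cp=U+1D387 (starts at byte 0)
Byte[4]=40: 1-byte ASCII. cp=U+0040
Byte[5]=D4: 2-byte lead, need 1 cont bytes. acc=0x14
Byte[6]=84: continuation. acc=(acc<<6)|0x04=0x504
Completed: cp=U+0504 (starts at byte 5)
Byte[7]=ED: 3-byte lead, need 2 cont bytes. acc=0xD
Byte[8]=88: continuation. acc=(acc<<6)|0x08=0x348
Byte[9]=89: continuation. acc=(acc<<6)|0x09=0xD209
Completed: cp=U+D209 (starts at byte 7)

Answer: 0 4 5 7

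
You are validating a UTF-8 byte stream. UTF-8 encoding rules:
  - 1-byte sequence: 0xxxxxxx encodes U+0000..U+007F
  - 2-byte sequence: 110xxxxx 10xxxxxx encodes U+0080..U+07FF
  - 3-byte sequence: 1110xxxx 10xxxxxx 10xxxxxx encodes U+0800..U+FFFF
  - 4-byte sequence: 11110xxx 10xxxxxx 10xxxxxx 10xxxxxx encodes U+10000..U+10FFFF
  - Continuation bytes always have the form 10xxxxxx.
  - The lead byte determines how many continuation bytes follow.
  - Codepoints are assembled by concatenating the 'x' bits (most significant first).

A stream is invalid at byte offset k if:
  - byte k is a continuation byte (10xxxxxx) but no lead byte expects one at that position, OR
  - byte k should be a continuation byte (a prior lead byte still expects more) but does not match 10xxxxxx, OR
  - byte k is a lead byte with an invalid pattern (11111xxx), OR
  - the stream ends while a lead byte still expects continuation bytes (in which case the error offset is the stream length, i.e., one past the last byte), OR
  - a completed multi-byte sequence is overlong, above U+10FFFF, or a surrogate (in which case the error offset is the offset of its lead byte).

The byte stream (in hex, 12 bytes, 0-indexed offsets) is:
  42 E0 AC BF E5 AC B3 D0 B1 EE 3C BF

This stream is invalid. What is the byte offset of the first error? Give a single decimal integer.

Byte[0]=42: 1-byte ASCII. cp=U+0042
Byte[1]=E0: 3-byte lead, need 2 cont bytes. acc=0x0
Byte[2]=AC: continuation. acc=(acc<<6)|0x2C=0x2C
Byte[3]=BF: continuation. acc=(acc<<6)|0x3F=0xB3F
Completed: cp=U+0B3F (starts at byte 1)
Byte[4]=E5: 3-byte lead, need 2 cont bytes. acc=0x5
Byte[5]=AC: continuation. acc=(acc<<6)|0x2C=0x16C
Byte[6]=B3: continuation. acc=(acc<<6)|0x33=0x5B33
Completed: cp=U+5B33 (starts at byte 4)
Byte[7]=D0: 2-byte lead, need 1 cont bytes. acc=0x10
Byte[8]=B1: continuation. acc=(acc<<6)|0x31=0x431
Completed: cp=U+0431 (starts at byte 7)
Byte[9]=EE: 3-byte lead, need 2 cont bytes. acc=0xE
Byte[10]=3C: expected 10xxxxxx continuation. INVALID

Answer: 10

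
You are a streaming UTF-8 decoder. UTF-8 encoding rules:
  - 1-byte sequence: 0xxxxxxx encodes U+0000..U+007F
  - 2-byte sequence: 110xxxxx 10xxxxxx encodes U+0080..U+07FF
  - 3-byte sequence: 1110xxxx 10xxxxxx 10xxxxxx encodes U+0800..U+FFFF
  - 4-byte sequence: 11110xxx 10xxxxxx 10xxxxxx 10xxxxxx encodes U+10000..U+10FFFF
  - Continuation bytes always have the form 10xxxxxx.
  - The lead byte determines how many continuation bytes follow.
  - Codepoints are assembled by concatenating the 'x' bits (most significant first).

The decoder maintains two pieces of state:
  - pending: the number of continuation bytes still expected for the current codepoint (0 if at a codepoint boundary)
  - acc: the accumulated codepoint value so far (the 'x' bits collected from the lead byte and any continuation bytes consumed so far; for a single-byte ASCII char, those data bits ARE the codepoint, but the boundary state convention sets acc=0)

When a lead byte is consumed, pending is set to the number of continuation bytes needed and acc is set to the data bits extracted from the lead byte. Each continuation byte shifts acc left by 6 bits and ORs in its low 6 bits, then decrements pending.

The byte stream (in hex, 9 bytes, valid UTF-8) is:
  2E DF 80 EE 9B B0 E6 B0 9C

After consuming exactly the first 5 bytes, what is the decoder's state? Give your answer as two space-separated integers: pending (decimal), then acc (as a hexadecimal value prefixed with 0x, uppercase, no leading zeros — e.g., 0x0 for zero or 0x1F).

Answer: 1 0x39B

Derivation:
Byte[0]=2E: 1-byte. pending=0, acc=0x0
Byte[1]=DF: 2-byte lead. pending=1, acc=0x1F
Byte[2]=80: continuation. acc=(acc<<6)|0x00=0x7C0, pending=0
Byte[3]=EE: 3-byte lead. pending=2, acc=0xE
Byte[4]=9B: continuation. acc=(acc<<6)|0x1B=0x39B, pending=1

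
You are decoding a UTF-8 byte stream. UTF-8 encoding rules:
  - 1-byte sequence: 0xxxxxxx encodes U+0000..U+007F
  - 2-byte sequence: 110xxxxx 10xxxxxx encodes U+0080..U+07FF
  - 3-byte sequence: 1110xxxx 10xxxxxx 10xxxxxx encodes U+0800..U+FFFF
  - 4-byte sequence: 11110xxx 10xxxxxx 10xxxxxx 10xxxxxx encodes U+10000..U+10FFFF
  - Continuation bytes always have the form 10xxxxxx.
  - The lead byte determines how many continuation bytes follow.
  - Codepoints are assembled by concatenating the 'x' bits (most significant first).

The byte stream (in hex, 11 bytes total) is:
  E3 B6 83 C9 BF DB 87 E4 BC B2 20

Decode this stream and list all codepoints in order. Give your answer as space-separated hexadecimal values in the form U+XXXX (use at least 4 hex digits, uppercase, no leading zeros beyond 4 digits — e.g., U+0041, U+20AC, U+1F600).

Byte[0]=E3: 3-byte lead, need 2 cont bytes. acc=0x3
Byte[1]=B6: continuation. acc=(acc<<6)|0x36=0xF6
Byte[2]=83: continuation. acc=(acc<<6)|0x03=0x3D83
Completed: cp=U+3D83 (starts at byte 0)
Byte[3]=C9: 2-byte lead, need 1 cont bytes. acc=0x9
Byte[4]=BF: continuation. acc=(acc<<6)|0x3F=0x27F
Completed: cp=U+027F (starts at byte 3)
Byte[5]=DB: 2-byte lead, need 1 cont bytes. acc=0x1B
Byte[6]=87: continuation. acc=(acc<<6)|0x07=0x6C7
Completed: cp=U+06C7 (starts at byte 5)
Byte[7]=E4: 3-byte lead, need 2 cont bytes. acc=0x4
Byte[8]=BC: continuation. acc=(acc<<6)|0x3C=0x13C
Byte[9]=B2: continuation. acc=(acc<<6)|0x32=0x4F32
Completed: cp=U+4F32 (starts at byte 7)
Byte[10]=20: 1-byte ASCII. cp=U+0020

Answer: U+3D83 U+027F U+06C7 U+4F32 U+0020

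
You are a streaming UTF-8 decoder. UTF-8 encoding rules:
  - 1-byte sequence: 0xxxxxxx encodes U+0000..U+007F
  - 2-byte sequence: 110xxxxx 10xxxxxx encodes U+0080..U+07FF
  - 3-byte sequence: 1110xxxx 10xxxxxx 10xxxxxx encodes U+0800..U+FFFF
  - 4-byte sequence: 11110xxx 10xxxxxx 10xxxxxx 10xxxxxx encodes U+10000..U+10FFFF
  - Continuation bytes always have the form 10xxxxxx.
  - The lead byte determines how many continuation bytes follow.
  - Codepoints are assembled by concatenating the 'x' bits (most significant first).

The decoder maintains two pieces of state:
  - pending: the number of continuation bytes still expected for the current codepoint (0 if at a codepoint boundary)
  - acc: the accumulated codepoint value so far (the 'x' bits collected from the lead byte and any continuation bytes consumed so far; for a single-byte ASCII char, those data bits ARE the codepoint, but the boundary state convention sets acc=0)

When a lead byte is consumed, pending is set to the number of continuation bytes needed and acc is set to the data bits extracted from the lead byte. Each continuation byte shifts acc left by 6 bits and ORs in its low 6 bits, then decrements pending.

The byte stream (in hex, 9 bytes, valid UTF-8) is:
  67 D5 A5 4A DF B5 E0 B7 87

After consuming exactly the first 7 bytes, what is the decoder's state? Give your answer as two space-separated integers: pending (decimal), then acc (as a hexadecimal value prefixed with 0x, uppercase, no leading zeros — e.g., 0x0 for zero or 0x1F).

Byte[0]=67: 1-byte. pending=0, acc=0x0
Byte[1]=D5: 2-byte lead. pending=1, acc=0x15
Byte[2]=A5: continuation. acc=(acc<<6)|0x25=0x565, pending=0
Byte[3]=4A: 1-byte. pending=0, acc=0x0
Byte[4]=DF: 2-byte lead. pending=1, acc=0x1F
Byte[5]=B5: continuation. acc=(acc<<6)|0x35=0x7F5, pending=0
Byte[6]=E0: 3-byte lead. pending=2, acc=0x0

Answer: 2 0x0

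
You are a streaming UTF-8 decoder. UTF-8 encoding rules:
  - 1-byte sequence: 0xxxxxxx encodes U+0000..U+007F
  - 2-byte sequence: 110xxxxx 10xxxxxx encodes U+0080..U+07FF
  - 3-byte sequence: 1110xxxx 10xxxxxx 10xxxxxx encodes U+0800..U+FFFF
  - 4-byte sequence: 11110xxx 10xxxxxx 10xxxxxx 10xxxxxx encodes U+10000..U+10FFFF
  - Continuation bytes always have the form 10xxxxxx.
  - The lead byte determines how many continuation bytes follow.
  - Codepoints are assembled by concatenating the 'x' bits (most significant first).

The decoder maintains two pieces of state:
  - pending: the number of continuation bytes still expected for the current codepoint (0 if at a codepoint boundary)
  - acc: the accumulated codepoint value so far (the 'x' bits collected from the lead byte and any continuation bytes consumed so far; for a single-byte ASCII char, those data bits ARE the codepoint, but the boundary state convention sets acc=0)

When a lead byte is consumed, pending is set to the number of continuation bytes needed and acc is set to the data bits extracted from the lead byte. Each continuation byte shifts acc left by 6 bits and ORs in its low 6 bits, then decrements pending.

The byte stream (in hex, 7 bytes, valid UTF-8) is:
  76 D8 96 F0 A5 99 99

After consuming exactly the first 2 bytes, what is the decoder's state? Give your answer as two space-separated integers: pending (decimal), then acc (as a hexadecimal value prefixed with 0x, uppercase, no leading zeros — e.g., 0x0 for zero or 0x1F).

Byte[0]=76: 1-byte. pending=0, acc=0x0
Byte[1]=D8: 2-byte lead. pending=1, acc=0x18

Answer: 1 0x18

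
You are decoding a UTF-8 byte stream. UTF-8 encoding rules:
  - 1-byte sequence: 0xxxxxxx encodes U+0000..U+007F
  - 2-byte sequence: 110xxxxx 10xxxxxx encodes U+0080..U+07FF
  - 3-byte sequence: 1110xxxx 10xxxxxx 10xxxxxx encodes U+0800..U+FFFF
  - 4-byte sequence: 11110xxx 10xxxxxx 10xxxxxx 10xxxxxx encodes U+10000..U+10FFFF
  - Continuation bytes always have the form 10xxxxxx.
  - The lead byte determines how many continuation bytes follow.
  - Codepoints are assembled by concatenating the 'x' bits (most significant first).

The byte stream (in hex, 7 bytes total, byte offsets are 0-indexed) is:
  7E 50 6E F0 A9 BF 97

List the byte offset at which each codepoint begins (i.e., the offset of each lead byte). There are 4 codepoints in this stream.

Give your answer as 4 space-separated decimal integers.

Byte[0]=7E: 1-byte ASCII. cp=U+007E
Byte[1]=50: 1-byte ASCII. cp=U+0050
Byte[2]=6E: 1-byte ASCII. cp=U+006E
Byte[3]=F0: 4-byte lead, need 3 cont bytes. acc=0x0
Byte[4]=A9: continuation. acc=(acc<<6)|0x29=0x29
Byte[5]=BF: continuation. acc=(acc<<6)|0x3F=0xA7F
Byte[6]=97: continuation. acc=(acc<<6)|0x17=0x29FD7
Completed: cp=U+29FD7 (starts at byte 3)

Answer: 0 1 2 3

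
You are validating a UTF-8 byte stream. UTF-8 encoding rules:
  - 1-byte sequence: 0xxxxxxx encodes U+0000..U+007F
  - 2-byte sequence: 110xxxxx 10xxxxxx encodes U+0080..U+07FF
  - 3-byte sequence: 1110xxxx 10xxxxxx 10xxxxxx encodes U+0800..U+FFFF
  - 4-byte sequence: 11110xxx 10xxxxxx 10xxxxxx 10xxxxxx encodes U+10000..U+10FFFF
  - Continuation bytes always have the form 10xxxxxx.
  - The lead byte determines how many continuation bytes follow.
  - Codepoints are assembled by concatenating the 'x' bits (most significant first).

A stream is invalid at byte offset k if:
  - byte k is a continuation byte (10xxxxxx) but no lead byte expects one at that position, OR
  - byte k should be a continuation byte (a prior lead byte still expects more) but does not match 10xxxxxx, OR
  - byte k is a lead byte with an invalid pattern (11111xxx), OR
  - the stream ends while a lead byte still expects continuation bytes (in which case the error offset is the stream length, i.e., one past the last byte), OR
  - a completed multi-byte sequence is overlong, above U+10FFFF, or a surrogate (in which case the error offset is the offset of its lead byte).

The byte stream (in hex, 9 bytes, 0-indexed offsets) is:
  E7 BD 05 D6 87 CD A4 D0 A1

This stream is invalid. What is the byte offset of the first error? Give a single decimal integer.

Byte[0]=E7: 3-byte lead, need 2 cont bytes. acc=0x7
Byte[1]=BD: continuation. acc=(acc<<6)|0x3D=0x1FD
Byte[2]=05: expected 10xxxxxx continuation. INVALID

Answer: 2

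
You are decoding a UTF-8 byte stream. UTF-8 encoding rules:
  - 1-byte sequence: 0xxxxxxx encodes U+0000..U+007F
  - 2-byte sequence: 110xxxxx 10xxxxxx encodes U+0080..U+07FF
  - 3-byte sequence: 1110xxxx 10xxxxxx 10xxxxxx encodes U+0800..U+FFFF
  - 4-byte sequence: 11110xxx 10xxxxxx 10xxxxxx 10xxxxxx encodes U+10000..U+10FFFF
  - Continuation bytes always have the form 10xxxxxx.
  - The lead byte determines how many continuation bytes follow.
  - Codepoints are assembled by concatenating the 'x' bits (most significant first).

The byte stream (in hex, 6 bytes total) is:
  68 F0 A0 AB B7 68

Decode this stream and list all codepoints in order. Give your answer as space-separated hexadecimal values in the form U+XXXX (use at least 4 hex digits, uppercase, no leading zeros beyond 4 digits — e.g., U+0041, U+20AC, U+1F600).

Byte[0]=68: 1-byte ASCII. cp=U+0068
Byte[1]=F0: 4-byte lead, need 3 cont bytes. acc=0x0
Byte[2]=A0: continuation. acc=(acc<<6)|0x20=0x20
Byte[3]=AB: continuation. acc=(acc<<6)|0x2B=0x82B
Byte[4]=B7: continuation. acc=(acc<<6)|0x37=0x20AF7
Completed: cp=U+20AF7 (starts at byte 1)
Byte[5]=68: 1-byte ASCII. cp=U+0068

Answer: U+0068 U+20AF7 U+0068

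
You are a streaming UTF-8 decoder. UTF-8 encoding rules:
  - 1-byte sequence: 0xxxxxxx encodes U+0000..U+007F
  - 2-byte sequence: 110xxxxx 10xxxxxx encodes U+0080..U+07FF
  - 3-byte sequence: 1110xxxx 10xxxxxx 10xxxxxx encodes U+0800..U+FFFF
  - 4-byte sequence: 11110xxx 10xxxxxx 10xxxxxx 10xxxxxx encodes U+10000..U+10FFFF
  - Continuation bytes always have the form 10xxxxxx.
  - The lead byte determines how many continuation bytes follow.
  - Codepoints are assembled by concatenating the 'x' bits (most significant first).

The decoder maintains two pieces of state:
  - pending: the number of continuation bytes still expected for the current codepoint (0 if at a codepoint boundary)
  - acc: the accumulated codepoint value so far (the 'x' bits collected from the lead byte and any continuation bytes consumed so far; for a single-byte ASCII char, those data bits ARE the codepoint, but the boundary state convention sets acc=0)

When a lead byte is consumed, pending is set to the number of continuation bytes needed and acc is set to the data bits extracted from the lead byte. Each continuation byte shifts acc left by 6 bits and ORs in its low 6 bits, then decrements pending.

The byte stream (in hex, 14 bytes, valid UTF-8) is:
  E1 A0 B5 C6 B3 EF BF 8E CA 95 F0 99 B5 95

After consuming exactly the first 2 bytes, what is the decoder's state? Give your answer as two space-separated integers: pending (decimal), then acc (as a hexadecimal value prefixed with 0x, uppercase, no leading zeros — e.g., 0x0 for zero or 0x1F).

Answer: 1 0x60

Derivation:
Byte[0]=E1: 3-byte lead. pending=2, acc=0x1
Byte[1]=A0: continuation. acc=(acc<<6)|0x20=0x60, pending=1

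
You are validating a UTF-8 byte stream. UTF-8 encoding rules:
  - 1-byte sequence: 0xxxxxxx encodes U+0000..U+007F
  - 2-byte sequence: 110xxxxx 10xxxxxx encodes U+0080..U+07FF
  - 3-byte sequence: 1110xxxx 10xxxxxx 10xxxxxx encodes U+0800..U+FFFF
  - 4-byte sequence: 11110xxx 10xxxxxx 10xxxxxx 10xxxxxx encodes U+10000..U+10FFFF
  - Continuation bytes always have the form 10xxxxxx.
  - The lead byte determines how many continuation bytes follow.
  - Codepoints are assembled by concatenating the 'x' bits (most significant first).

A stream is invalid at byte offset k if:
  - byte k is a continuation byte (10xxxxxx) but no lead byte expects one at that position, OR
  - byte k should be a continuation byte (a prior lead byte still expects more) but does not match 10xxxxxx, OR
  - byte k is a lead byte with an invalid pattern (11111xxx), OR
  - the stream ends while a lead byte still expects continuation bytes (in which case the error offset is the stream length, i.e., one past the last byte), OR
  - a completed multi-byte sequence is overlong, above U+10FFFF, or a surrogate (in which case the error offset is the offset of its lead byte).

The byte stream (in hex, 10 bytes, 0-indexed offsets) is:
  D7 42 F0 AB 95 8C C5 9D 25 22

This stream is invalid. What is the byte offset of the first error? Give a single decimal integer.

Byte[0]=D7: 2-byte lead, need 1 cont bytes. acc=0x17
Byte[1]=42: expected 10xxxxxx continuation. INVALID

Answer: 1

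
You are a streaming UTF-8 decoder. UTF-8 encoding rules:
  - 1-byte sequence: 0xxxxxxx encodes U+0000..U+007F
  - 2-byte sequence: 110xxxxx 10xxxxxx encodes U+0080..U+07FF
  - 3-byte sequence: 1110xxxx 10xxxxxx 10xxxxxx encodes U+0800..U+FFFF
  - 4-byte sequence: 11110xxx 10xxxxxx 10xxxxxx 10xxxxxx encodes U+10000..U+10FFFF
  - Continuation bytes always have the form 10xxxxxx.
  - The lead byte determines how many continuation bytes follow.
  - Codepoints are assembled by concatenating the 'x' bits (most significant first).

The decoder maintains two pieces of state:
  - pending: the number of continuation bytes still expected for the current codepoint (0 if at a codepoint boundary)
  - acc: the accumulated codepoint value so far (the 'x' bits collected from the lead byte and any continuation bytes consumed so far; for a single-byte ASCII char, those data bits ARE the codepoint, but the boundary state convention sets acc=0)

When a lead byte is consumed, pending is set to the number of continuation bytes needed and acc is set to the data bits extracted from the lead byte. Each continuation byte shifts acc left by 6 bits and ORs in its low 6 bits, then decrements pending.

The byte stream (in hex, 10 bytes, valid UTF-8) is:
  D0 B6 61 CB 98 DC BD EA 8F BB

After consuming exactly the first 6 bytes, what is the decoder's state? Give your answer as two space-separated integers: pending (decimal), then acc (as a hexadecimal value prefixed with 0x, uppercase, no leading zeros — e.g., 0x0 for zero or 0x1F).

Answer: 1 0x1C

Derivation:
Byte[0]=D0: 2-byte lead. pending=1, acc=0x10
Byte[1]=B6: continuation. acc=(acc<<6)|0x36=0x436, pending=0
Byte[2]=61: 1-byte. pending=0, acc=0x0
Byte[3]=CB: 2-byte lead. pending=1, acc=0xB
Byte[4]=98: continuation. acc=(acc<<6)|0x18=0x2D8, pending=0
Byte[5]=DC: 2-byte lead. pending=1, acc=0x1C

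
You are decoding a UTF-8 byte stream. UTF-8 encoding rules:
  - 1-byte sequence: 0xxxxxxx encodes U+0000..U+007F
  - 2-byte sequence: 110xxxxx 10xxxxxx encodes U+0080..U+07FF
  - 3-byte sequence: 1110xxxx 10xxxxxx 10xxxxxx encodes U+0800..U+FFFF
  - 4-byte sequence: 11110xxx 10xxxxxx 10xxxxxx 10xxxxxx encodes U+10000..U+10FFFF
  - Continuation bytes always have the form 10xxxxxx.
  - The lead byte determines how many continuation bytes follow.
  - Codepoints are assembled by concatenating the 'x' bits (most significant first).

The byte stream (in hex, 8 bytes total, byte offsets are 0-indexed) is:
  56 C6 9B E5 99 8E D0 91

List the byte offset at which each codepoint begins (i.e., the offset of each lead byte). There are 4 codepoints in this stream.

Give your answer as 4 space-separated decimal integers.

Byte[0]=56: 1-byte ASCII. cp=U+0056
Byte[1]=C6: 2-byte lead, need 1 cont bytes. acc=0x6
Byte[2]=9B: continuation. acc=(acc<<6)|0x1B=0x19B
Completed: cp=U+019B (starts at byte 1)
Byte[3]=E5: 3-byte lead, need 2 cont bytes. acc=0x5
Byte[4]=99: continuation. acc=(acc<<6)|0x19=0x159
Byte[5]=8E: continuation. acc=(acc<<6)|0x0E=0x564E
Completed: cp=U+564E (starts at byte 3)
Byte[6]=D0: 2-byte lead, need 1 cont bytes. acc=0x10
Byte[7]=91: continuation. acc=(acc<<6)|0x11=0x411
Completed: cp=U+0411 (starts at byte 6)

Answer: 0 1 3 6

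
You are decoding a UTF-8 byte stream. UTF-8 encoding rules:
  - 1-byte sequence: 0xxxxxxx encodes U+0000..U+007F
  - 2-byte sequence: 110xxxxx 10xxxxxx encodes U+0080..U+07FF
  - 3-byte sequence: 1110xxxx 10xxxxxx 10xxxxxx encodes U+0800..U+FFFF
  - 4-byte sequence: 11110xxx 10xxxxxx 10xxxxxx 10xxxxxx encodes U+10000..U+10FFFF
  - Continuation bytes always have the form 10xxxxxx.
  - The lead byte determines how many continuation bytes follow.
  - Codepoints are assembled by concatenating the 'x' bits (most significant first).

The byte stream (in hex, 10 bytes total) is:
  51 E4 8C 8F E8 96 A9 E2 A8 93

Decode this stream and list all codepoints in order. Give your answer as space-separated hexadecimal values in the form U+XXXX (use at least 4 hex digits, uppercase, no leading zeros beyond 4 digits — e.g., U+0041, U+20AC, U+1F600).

Answer: U+0051 U+430F U+85A9 U+2A13

Derivation:
Byte[0]=51: 1-byte ASCII. cp=U+0051
Byte[1]=E4: 3-byte lead, need 2 cont bytes. acc=0x4
Byte[2]=8C: continuation. acc=(acc<<6)|0x0C=0x10C
Byte[3]=8F: continuation. acc=(acc<<6)|0x0F=0x430F
Completed: cp=U+430F (starts at byte 1)
Byte[4]=E8: 3-byte lead, need 2 cont bytes. acc=0x8
Byte[5]=96: continuation. acc=(acc<<6)|0x16=0x216
Byte[6]=A9: continuation. acc=(acc<<6)|0x29=0x85A9
Completed: cp=U+85A9 (starts at byte 4)
Byte[7]=E2: 3-byte lead, need 2 cont bytes. acc=0x2
Byte[8]=A8: continuation. acc=(acc<<6)|0x28=0xA8
Byte[9]=93: continuation. acc=(acc<<6)|0x13=0x2A13
Completed: cp=U+2A13 (starts at byte 7)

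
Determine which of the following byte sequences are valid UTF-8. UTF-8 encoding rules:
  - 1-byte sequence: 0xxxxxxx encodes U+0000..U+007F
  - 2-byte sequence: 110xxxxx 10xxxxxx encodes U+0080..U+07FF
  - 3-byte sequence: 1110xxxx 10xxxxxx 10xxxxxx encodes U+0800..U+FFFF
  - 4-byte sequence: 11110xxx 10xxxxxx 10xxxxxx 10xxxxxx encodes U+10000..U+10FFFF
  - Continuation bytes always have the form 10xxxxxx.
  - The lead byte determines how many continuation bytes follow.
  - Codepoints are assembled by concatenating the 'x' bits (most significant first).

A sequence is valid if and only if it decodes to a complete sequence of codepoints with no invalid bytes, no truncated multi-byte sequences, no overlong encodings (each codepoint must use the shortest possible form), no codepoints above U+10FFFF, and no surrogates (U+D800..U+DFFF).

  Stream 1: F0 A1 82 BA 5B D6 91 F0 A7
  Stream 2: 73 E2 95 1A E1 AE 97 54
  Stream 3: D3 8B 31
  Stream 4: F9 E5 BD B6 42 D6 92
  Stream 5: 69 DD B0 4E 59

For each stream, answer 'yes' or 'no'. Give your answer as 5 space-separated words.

Answer: no no yes no yes

Derivation:
Stream 1: error at byte offset 9. INVALID
Stream 2: error at byte offset 3. INVALID
Stream 3: decodes cleanly. VALID
Stream 4: error at byte offset 0. INVALID
Stream 5: decodes cleanly. VALID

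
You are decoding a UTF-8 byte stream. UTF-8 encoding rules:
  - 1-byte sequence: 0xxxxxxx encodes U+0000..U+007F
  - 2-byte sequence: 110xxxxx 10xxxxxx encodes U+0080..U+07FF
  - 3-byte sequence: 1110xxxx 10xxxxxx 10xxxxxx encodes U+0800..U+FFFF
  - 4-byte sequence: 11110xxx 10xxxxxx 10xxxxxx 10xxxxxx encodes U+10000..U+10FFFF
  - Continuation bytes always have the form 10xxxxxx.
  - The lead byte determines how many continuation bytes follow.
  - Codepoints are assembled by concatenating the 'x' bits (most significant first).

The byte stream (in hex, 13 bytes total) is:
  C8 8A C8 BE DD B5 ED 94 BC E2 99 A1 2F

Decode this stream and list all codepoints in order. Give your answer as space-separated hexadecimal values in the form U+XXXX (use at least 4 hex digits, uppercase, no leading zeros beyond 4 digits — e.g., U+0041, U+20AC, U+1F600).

Byte[0]=C8: 2-byte lead, need 1 cont bytes. acc=0x8
Byte[1]=8A: continuation. acc=(acc<<6)|0x0A=0x20A
Completed: cp=U+020A (starts at byte 0)
Byte[2]=C8: 2-byte lead, need 1 cont bytes. acc=0x8
Byte[3]=BE: continuation. acc=(acc<<6)|0x3E=0x23E
Completed: cp=U+023E (starts at byte 2)
Byte[4]=DD: 2-byte lead, need 1 cont bytes. acc=0x1D
Byte[5]=B5: continuation. acc=(acc<<6)|0x35=0x775
Completed: cp=U+0775 (starts at byte 4)
Byte[6]=ED: 3-byte lead, need 2 cont bytes. acc=0xD
Byte[7]=94: continuation. acc=(acc<<6)|0x14=0x354
Byte[8]=BC: continuation. acc=(acc<<6)|0x3C=0xD53C
Completed: cp=U+D53C (starts at byte 6)
Byte[9]=E2: 3-byte lead, need 2 cont bytes. acc=0x2
Byte[10]=99: continuation. acc=(acc<<6)|0x19=0x99
Byte[11]=A1: continuation. acc=(acc<<6)|0x21=0x2661
Completed: cp=U+2661 (starts at byte 9)
Byte[12]=2F: 1-byte ASCII. cp=U+002F

Answer: U+020A U+023E U+0775 U+D53C U+2661 U+002F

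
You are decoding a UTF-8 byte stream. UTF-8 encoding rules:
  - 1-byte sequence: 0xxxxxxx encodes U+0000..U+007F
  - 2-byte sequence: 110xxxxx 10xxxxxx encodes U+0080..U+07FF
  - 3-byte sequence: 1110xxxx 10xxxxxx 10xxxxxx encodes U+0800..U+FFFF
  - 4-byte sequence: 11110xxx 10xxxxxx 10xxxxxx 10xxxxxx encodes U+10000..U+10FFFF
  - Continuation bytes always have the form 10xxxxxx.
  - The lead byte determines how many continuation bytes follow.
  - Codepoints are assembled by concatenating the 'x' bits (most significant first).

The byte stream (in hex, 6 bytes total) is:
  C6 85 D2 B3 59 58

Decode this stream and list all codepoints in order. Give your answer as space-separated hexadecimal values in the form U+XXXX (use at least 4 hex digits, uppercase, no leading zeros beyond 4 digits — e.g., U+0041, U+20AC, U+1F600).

Answer: U+0185 U+04B3 U+0059 U+0058

Derivation:
Byte[0]=C6: 2-byte lead, need 1 cont bytes. acc=0x6
Byte[1]=85: continuation. acc=(acc<<6)|0x05=0x185
Completed: cp=U+0185 (starts at byte 0)
Byte[2]=D2: 2-byte lead, need 1 cont bytes. acc=0x12
Byte[3]=B3: continuation. acc=(acc<<6)|0x33=0x4B3
Completed: cp=U+04B3 (starts at byte 2)
Byte[4]=59: 1-byte ASCII. cp=U+0059
Byte[5]=58: 1-byte ASCII. cp=U+0058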